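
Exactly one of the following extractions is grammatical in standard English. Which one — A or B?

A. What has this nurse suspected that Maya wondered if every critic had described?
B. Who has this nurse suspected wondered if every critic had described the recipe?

In A, the wh-phrase is extracted from inside a wh-island (introduced by "if"), which blocks movement.
In B, the extraction path crosses only that-complement boundaries, which are transparent.
So B is grammatical.

B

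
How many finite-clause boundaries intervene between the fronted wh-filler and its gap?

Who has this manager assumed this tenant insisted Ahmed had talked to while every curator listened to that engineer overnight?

"who" is extracted from the PP object of "talked".
Boundaries crossed, outermost first: [Ø], [Ø] — 2 in total.

2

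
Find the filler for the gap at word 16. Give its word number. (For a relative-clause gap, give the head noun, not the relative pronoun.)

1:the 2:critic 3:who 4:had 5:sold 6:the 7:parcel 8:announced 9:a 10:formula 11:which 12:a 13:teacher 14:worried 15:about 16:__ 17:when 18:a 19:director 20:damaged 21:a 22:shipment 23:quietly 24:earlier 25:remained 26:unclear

10

The gap at 16 is the prepositional object of "worried", inside a relative clause.
The relative pronoun is "which" (word 11); it is bound by the head noun immediately before it.
Its filler is the head noun "formula", at word 10.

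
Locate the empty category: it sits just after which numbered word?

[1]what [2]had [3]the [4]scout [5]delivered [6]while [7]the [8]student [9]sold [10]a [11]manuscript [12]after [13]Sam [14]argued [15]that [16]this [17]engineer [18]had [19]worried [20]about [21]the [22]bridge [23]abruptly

5

The displaced element is "what" (word 1).
It functions as the direct object of "delivered", so the gap sits immediately after word 5 ("delivered").
Base order: The scout had delivered what while the student sold a manuscript after Sam argued that this engineer had worried about the bridge abruptly.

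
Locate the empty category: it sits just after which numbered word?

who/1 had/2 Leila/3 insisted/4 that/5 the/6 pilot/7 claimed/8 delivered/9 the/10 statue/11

8

The displaced element is "who" (word 1).
It is linked across 2 clause boundaries (that → Ø).
It functions as the subject of "delivered", so the gap sits immediately after word 8 ("claimed").
Base order: Leila had insisted that the pilot claimed that who delivered the statue.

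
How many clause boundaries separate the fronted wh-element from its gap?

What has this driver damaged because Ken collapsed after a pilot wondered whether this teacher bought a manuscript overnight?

"what" originates inside the matrix clause — no clause boundary is crossed.

0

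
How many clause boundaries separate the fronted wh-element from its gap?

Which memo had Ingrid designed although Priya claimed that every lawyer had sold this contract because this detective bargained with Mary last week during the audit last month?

0

"which memo" originates inside the matrix clause — no clause boundary is crossed.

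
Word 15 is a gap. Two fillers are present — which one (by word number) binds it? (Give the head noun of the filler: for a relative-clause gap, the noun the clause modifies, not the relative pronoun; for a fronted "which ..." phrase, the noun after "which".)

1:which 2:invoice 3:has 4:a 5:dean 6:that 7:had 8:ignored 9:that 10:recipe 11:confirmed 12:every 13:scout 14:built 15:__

2

The marked gap is the direct object of "built".
Its filler is the fronted wh-phrase "which invoice", at word 2.
(The other dependency links word 5 to a gap after word 6.)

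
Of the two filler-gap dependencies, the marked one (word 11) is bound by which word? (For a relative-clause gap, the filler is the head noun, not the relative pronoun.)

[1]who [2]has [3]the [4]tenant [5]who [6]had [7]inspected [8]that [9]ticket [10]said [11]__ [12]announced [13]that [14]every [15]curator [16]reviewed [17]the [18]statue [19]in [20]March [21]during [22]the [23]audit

The marked gap is the subject of "announced".
Its filler is the fronted wh-phrase "who", at word 1.
(The other dependency links word 4 to a gap after word 5.)

1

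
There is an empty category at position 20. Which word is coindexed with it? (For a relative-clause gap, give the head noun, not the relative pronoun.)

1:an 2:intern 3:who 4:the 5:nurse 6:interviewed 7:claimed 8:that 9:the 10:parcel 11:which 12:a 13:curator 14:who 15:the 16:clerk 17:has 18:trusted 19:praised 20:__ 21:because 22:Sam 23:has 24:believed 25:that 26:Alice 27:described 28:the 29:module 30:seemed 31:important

The gap at 20 is the object of "praised", inside a relative clause.
The relative pronoun is "which" (word 11); it is bound by the head noun immediately before it.
Its filler is the head noun "parcel", at word 10.

10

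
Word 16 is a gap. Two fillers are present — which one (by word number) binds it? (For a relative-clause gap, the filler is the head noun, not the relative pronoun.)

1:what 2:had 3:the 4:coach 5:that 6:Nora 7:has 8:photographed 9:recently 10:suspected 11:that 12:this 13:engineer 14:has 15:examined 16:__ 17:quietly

The marked gap is the direct object of "examined".
Its filler is the fronted wh-phrase "what", at word 1.
(The other dependency links word 4 to a gap after word 8.)

1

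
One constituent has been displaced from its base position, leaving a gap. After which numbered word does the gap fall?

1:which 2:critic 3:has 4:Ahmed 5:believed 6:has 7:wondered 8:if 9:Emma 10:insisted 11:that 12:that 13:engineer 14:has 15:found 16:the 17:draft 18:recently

5

The displaced element is "which critic" (word 2).
It is linked across 1 clause boundary (Ø).
It functions as the subject of "wondered", so the gap sits immediately after word 5 ("believed").
Base order: Ahmed has believed that which critic has wondered if Emma insisted that that engineer has found the draft recently.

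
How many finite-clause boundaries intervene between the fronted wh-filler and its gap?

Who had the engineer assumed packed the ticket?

"who" is extracted from the subject of "packed".
Boundaries crossed, outermost first: [Ø] — 1 in total.

1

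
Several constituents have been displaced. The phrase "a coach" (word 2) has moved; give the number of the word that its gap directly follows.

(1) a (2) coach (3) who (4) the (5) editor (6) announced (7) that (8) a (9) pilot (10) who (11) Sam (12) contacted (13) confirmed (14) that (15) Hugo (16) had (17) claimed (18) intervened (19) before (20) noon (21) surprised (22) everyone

17

The displaced element is "a coach" (word 2).
It is linked across 3 clause boundaries (that → that → Ø).
It functions as the subject of "intervened", so the gap sits immediately after word 17 ("claimed").
Base order: The editor announced that a pilot who Sam contacted confirmed that Hugo had claimed a coach intervened before noon.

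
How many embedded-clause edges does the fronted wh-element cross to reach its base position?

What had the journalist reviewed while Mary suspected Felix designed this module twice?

"what" originates inside the matrix clause — no clause boundary is crossed.

0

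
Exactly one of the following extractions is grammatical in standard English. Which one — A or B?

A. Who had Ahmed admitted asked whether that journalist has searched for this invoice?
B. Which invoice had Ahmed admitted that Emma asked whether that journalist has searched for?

In B, the wh-phrase is extracted from inside a wh-island (introduced by "whether"), which blocks movement.
In A, the extraction path crosses only that-complement boundaries, which are transparent.
So A is grammatical.

A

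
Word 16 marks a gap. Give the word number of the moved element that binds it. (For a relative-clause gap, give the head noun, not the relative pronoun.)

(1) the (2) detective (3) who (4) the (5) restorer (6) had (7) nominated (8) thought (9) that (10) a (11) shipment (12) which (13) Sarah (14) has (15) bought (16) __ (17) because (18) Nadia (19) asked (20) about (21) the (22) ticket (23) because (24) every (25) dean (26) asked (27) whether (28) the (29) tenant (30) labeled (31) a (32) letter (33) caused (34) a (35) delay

11

The gap at 16 is the object of "bought", inside a relative clause.
The relative pronoun is "which" (word 12); it is bound by the head noun immediately before it.
Its filler is the head noun "shipment", at word 11.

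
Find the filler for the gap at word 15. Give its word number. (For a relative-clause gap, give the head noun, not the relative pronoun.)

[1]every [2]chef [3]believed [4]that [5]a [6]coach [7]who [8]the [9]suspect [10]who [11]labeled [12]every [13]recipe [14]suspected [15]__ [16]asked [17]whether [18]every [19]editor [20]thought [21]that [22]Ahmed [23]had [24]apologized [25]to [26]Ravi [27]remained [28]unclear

The gap at 15 is the subject of "asked", inside a relative clause.
The relative pronoun is "who" (word 7); it is bound by the head noun immediately before it.
Its filler is the head noun "coach", at word 6.

6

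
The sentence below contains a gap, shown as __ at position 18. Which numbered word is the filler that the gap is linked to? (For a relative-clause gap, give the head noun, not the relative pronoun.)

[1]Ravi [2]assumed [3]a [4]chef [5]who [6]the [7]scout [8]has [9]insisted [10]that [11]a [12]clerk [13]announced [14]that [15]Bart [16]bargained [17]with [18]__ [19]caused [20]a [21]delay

The gap at 18 is the prepositional object of "bargained", inside a relative clause.
The relative pronoun is "who" (word 5); it is bound by the head noun immediately before it.
Its filler is the head noun "chef", at word 4.

4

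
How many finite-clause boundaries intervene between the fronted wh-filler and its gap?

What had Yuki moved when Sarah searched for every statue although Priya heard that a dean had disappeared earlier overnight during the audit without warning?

"what" originates inside the matrix clause — no clause boundary is crossed.

0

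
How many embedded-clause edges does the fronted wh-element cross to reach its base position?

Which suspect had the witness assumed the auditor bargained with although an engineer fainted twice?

"which suspect" is extracted from the PP object of "bargained".
Boundaries crossed, outermost first: [Ø] — 1 in total.

1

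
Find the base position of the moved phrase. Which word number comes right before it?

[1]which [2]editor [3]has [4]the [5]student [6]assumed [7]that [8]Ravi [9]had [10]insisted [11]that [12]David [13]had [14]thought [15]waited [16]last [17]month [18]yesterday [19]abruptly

14

The displaced element is "which editor" (word 2).
It is linked across 3 clause boundaries (that → that → Ø).
It functions as the subject of "waited", so the gap sits immediately after word 14 ("thought").
Base order: The student has assumed that Ravi had insisted that David had thought which editor waited last month yesterday abruptly.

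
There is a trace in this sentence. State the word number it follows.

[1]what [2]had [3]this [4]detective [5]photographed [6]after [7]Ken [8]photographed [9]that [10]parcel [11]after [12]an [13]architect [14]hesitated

The displaced element is "what" (word 1).
It functions as the direct object of "photographed", so the gap sits immediately after word 5 ("photographed").
Base order: This detective had photographed what after Ken photographed that parcel after an architect hesitated.

5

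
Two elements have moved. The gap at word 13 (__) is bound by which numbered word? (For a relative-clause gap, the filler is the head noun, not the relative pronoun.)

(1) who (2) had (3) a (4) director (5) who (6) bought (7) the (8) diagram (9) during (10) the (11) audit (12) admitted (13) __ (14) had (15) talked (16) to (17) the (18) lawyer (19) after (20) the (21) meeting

1

The marked gap is the subject of "talked".
Its filler is the fronted wh-phrase "who", at word 1.
(The other dependency links word 4 to a gap after word 5.)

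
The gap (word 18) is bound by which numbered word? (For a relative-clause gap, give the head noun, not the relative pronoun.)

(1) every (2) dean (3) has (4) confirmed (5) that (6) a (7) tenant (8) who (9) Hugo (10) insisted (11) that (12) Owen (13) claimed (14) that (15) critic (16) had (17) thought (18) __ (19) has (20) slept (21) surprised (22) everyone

7

The gap at 18 is the subject of "slept", inside a relative clause.
The relative pronoun is "who" (word 8); it is bound by the head noun immediately before it.
Its filler is the head noun "tenant", at word 7.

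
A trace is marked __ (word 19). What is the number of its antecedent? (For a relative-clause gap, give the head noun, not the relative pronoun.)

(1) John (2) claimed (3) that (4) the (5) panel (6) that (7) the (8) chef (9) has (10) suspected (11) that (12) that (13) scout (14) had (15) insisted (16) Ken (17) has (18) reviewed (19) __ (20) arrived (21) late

5

The gap at 19 is the object of "reviewed", inside a relative clause.
The relative pronoun is "that" (word 6); it is bound by the head noun immediately before it.
Its filler is the head noun "panel", at word 5.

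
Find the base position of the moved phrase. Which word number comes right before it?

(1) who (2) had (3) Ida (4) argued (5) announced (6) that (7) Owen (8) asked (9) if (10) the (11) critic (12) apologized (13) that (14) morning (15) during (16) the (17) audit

The displaced element is "who" (word 1).
It is linked across 1 clause boundary (Ø).
It functions as the subject of "announced", so the gap sits immediately after word 4 ("argued").
Base order: Ida had argued that who announced that Owen asked if the critic apologized that morning during the audit.

4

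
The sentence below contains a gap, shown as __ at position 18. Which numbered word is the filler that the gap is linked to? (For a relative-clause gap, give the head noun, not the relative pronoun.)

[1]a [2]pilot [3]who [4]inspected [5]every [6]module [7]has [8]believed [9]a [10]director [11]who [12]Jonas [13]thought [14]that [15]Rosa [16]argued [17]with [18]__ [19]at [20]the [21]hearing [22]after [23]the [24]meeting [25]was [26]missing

The gap at 18 is the prepositional object of "argued", inside a relative clause.
The relative pronoun is "who" (word 11); it is bound by the head noun immediately before it.
Its filler is the head noun "director", at word 10.

10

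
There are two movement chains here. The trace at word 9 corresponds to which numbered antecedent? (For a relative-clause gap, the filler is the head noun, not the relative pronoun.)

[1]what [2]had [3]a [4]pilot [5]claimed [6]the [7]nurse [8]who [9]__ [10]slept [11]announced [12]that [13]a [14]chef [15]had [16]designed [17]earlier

7

The marked gap is inside the relative clause, the subject of "slept".
Its filler is the head noun "nurse" (via "who"), at word 7.
(The other dependency links word 1 to a gap after word 16.)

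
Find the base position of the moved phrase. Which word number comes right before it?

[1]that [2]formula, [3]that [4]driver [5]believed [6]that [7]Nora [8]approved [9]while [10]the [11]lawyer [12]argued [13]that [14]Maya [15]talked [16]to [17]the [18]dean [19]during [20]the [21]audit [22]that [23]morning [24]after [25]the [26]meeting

8

The displaced element is "that formula" (word 2).
It is linked across 1 clause boundary (that).
It functions as the direct object of "approved", so the gap sits immediately after word 8 ("approved").
Base order: That driver believed that Nora approved that formula while the lawyer argued that Maya talked to the dean during the audit that morning after the meeting.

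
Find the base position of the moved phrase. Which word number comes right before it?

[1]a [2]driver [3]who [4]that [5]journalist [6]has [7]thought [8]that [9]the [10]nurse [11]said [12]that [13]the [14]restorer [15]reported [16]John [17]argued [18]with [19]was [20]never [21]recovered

The displaced element is "a driver" (word 2).
It is linked across 3 clause boundaries (that → that → Ø).
It functions as the object of the preposition "with" of "argued", so the gap sits immediately after word 18 ("with").
Base order: That journalist has thought that the nurse said that the restorer reported John argued with a driver.

18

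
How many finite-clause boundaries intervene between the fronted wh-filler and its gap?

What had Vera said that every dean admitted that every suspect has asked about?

2

"what" is extracted from the PP object of "asked".
Boundaries crossed, outermost first: [that], [that] — 2 in total.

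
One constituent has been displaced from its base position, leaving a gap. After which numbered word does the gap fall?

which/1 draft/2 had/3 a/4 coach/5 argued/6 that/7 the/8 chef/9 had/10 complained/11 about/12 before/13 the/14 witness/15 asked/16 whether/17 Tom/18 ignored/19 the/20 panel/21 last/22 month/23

12

The displaced element is "which draft" (word 2).
It is linked across 1 clause boundary (that).
It functions as the object of the preposition "about" of "complained", so the gap sits immediately after word 12 ("about").
Base order: A coach had argued that the chef had complained about which draft before the witness asked whether Tom ignored the panel last month.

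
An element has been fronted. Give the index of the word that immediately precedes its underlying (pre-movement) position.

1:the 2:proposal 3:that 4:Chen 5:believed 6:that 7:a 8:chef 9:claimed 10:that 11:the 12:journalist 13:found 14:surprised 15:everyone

13

The displaced element is "the proposal" (word 2).
It is linked across 2 clause boundaries (that → that).
It functions as the direct object of "found", so the gap sits immediately after word 13 ("found").
Base order: Chen believed that a chef claimed that the journalist found the proposal.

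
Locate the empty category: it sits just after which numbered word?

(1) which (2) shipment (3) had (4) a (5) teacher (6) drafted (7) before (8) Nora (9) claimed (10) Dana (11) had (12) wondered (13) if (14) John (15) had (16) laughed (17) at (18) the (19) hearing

6

The displaced element is "which shipment" (word 2).
It functions as the direct object of "drafted", so the gap sits immediately after word 6 ("drafted").
Base order: A teacher had drafted which shipment before Nora claimed Dana had wondered if John had laughed at the hearing.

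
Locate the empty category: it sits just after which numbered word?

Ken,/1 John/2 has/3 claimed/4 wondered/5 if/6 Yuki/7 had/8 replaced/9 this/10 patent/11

4

The displaced element is "Ken" (word 1).
It is linked across 1 clause boundary (Ø).
It functions as the subject of "wondered", so the gap sits immediately after word 4 ("claimed").
Base order: John has claimed Ken wondered if Yuki had replaced this patent.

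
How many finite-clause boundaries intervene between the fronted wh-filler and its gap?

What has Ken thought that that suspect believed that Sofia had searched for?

2

"what" is extracted from the PP object of "searched".
Boundaries crossed, outermost first: [that], [that] — 2 in total.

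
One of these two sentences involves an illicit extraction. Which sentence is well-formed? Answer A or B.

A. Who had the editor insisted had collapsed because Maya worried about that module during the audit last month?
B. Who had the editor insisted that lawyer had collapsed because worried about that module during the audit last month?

In B, the wh-phrase is extracted from inside an adjunct island (introduced by "because"), which blocks movement.
In A, the extraction path crosses only that-complement boundaries, which are transparent.
So A is grammatical.

A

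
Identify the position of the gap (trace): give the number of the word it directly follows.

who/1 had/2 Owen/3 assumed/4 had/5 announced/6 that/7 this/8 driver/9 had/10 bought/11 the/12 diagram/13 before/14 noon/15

The displaced element is "who" (word 1).
It is linked across 1 clause boundary (Ø).
It functions as the subject of "announced", so the gap sits immediately after word 4 ("assumed").
Base order: Owen had assumed that who had announced that this driver had bought the diagram before noon.

4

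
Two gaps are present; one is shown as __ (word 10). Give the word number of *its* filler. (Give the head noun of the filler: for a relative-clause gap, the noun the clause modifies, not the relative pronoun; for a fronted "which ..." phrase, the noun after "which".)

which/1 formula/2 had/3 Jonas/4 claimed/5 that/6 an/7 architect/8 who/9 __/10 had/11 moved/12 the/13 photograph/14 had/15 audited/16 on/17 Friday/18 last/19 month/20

8

The marked gap is inside the relative clause, the subject of "moved".
Its filler is the head noun "architect" (via "who"), at word 8.
(The other dependency links word 2 to a gap after word 16.)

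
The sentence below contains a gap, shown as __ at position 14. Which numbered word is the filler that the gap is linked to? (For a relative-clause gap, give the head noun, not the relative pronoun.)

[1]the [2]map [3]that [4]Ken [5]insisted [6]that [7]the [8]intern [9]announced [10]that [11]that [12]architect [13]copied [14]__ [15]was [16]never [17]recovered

2

The gap at 14 is the object of "copied", inside a relative clause.
The relative pronoun is "that" (word 3); it is bound by the head noun immediately before it.
Its filler is the head noun "map", at word 2.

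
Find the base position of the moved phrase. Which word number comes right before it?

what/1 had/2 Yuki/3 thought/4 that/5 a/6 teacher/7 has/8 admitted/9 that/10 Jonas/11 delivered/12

The displaced element is "what" (word 1).
It is linked across 2 clause boundaries (that → that).
It functions as the direct object of "delivered", so the gap sits immediately after word 12 ("delivered").
Base order: Yuki had thought that a teacher has admitted that Jonas delivered what.

12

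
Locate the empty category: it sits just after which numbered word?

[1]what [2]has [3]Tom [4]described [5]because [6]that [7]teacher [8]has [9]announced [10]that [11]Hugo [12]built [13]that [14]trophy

The displaced element is "what" (word 1).
It functions as the direct object of "described", so the gap sits immediately after word 4 ("described").
Base order: Tom has described what because that teacher has announced that Hugo built that trophy.

4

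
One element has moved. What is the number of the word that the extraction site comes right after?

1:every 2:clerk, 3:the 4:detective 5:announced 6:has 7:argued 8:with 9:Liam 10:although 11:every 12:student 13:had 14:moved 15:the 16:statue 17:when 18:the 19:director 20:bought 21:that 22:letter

The displaced element is "every clerk" (word 2).
It is linked across 1 clause boundary (Ø).
It functions as the subject of "argued", so the gap sits immediately after word 5 ("announced").
Base order: The detective announced that every clerk has argued with Liam although every student had moved the statue when the director bought that letter.

5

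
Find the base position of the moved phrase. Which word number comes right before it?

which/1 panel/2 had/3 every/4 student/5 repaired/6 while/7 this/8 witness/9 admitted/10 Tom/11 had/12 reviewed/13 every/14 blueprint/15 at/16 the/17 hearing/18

6

The displaced element is "which panel" (word 2).
It functions as the direct object of "repaired", so the gap sits immediately after word 6 ("repaired").
Base order: Every student had repaired which panel while this witness admitted Tom had reviewed every blueprint at the hearing.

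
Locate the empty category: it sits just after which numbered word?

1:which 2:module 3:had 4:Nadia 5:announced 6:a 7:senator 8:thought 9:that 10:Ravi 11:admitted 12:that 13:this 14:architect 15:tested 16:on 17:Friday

15

The displaced element is "which module" (word 2).
It is linked across 3 clause boundaries (Ø → that → that).
It functions as the direct object of "tested", so the gap sits immediately after word 15 ("tested").
Base order: Nadia had announced a senator thought that Ravi admitted that this architect tested which module on Friday.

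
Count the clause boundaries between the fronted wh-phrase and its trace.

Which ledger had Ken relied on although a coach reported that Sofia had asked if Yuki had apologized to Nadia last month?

0

"which ledger" originates inside the matrix clause — no clause boundary is crossed.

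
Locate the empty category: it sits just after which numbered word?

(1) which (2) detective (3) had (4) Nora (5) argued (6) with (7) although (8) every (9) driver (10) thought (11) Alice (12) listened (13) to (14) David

6

The displaced element is "which detective" (word 2).
It functions as the object of the preposition "with" of "argued", so the gap sits immediately after word 6 ("with").
Base order: Nora had argued with which detective although every driver thought Alice listened to David.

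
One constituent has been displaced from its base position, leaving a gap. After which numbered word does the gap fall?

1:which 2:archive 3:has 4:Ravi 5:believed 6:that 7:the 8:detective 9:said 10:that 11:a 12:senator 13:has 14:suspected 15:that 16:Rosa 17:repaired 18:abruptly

17

The displaced element is "which archive" (word 2).
It is linked across 3 clause boundaries (that → that → that).
It functions as the direct object of "repaired", so the gap sits immediately after word 17 ("repaired").
Base order: Ravi has believed that the detective said that a senator has suspected that Rosa repaired which archive abruptly.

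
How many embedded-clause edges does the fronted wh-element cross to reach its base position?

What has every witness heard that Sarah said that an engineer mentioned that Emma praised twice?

"what" is extracted from the object of "praised".
Boundaries crossed, outermost first: [that], [that], [that] — 3 in total.

3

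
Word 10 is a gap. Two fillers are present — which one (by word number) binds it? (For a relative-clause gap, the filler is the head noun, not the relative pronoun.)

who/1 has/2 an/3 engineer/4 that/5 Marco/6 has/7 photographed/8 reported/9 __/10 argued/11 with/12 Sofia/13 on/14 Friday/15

The marked gap is the subject of "argued".
Its filler is the fronted wh-phrase "who", at word 1.
(The other dependency links word 4 to a gap after word 8.)

1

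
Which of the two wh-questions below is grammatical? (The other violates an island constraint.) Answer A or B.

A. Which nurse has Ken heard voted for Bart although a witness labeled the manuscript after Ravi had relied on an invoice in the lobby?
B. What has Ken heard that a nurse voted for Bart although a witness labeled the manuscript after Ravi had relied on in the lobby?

A

In B, the wh-phrase is extracted from inside an adjunct island (introduced by "although"), which blocks movement.
In A, the extraction path crosses only that-complement boundaries, which are transparent.
So A is grammatical.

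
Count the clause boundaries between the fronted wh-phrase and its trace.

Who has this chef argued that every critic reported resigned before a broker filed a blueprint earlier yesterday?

"who" is extracted from the subject of "resigned".
Boundaries crossed, outermost first: [that], [Ø] — 2 in total.

2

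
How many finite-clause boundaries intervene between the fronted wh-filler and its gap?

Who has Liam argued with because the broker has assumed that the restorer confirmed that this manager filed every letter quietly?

"who" originates inside the matrix clause — no clause boundary is crossed.

0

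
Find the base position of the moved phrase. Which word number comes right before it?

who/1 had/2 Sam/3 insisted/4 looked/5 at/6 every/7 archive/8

4

The displaced element is "who" (word 1).
It is linked across 1 clause boundary (Ø).
It functions as the subject of "looked", so the gap sits immediately after word 4 ("insisted").
Base order: Sam had insisted that who looked at every archive.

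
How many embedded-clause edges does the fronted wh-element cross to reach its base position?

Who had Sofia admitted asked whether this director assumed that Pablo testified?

1

"who" is extracted from the subject of "asked".
Boundaries crossed, outermost first: [Ø] — 1 in total.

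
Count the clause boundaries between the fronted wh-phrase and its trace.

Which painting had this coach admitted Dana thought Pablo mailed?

2

"which painting" is extracted from the object of "mailed".
Boundaries crossed, outermost first: [Ø], [Ø] — 2 in total.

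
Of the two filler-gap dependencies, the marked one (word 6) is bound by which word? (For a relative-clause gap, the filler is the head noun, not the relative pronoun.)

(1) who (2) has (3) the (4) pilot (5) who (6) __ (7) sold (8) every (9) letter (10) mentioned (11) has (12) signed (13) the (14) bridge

4

The marked gap is inside the relative clause, the subject of "sold".
Its filler is the head noun "pilot" (via "who"), at word 4.
(The other dependency links word 1 to a gap after word 10.)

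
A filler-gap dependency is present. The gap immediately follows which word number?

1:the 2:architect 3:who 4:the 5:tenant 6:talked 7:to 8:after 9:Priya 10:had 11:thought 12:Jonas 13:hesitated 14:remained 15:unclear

The displaced element is "the architect" (word 2).
It functions as the object of the preposition "to" of "talked", so the gap sits immediately after word 7 ("to").
Base order: The tenant talked to the architect after Priya had thought Jonas hesitated.

7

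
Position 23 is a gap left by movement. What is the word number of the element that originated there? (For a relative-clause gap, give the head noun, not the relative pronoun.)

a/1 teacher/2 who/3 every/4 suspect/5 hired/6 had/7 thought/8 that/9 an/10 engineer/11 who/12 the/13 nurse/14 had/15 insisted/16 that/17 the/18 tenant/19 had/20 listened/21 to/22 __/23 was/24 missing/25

11

The gap at 23 is the prepositional object of "listened", inside a relative clause.
The relative pronoun is "who" (word 12); it is bound by the head noun immediately before it.
Its filler is the head noun "engineer", at word 11.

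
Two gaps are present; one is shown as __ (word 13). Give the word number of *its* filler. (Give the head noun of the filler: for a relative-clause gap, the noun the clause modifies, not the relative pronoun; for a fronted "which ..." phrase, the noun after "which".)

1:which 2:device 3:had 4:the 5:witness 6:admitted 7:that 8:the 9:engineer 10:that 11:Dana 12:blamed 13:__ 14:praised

The marked gap is inside the relative clause, the direct object of "blamed".
Its filler is the head noun "engineer" (via "that"), at word 9.
(The other dependency links word 2 to a gap after word 14.)

9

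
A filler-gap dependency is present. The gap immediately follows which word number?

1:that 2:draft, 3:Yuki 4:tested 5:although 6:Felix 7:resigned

4

The displaced element is "that draft" (word 2).
It functions as the direct object of "tested", so the gap sits immediately after word 4 ("tested").
Base order: Yuki tested that draft although Felix resigned.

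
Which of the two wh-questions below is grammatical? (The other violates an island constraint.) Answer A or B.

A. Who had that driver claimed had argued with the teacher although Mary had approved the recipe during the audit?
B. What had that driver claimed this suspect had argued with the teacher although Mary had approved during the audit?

A

In B, the wh-phrase is extracted from inside an adjunct island (introduced by "although"), which blocks movement.
In A, the extraction path crosses only that-complement boundaries, which are transparent.
So A is grammatical.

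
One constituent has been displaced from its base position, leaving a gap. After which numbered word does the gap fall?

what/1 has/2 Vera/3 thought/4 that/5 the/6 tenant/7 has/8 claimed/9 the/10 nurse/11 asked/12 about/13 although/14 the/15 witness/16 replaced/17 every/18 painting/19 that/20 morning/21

13

The displaced element is "what" (word 1).
It is linked across 2 clause boundaries (that → Ø).
It functions as the object of the preposition "about" of "asked", so the gap sits immediately after word 13 ("about").
Base order: Vera has thought that the tenant has claimed the nurse asked about what although the witness replaced every painting that morning.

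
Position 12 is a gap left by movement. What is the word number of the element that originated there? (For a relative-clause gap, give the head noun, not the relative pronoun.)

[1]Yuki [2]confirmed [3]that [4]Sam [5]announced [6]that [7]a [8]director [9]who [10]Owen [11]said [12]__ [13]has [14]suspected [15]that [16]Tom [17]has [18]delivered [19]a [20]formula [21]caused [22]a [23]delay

8

The gap at 12 is the subject of "suspected", inside a relative clause.
The relative pronoun is "who" (word 9); it is bound by the head noun immediately before it.
Its filler is the head noun "director", at word 8.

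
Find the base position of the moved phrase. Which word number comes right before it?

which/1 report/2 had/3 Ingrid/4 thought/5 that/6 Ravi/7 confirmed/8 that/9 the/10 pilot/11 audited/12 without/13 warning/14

The displaced element is "which report" (word 2).
It is linked across 2 clause boundaries (that → that).
It functions as the direct object of "audited", so the gap sits immediately after word 12 ("audited").
Base order: Ingrid had thought that Ravi confirmed that the pilot audited which report without warning.

12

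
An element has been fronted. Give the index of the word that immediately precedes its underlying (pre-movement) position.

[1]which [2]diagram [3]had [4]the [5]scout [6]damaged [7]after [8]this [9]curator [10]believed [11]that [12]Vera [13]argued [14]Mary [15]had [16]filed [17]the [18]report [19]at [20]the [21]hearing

6

The displaced element is "which diagram" (word 2).
It functions as the direct object of "damaged", so the gap sits immediately after word 6 ("damaged").
Base order: The scout had damaged which diagram after this curator believed that Vera argued Mary had filed the report at the hearing.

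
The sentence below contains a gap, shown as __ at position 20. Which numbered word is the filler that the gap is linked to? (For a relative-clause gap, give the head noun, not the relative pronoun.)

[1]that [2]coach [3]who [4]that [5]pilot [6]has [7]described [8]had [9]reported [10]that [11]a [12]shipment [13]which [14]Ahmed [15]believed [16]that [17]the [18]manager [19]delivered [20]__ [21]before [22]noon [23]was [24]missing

The gap at 20 is the object of "delivered", inside a relative clause.
The relative pronoun is "which" (word 13); it is bound by the head noun immediately before it.
Its filler is the head noun "shipment", at word 12.

12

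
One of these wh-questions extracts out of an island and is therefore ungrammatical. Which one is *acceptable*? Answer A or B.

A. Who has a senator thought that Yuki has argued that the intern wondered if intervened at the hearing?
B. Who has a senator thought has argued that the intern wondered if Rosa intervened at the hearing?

B

In A, the wh-phrase is extracted from inside a wh-island (introduced by "if"), which blocks movement.
In B, the extraction path crosses only that-complement boundaries, which are transparent.
So B is grammatical.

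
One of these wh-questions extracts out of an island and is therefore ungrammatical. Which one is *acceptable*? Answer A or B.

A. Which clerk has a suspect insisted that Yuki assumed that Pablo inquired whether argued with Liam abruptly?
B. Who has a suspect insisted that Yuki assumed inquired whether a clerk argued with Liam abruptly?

B

In A, the wh-phrase is extracted from inside a wh-island (introduced by "whether"), which blocks movement.
In B, the extraction path crosses only that-complement boundaries, which are transparent.
So B is grammatical.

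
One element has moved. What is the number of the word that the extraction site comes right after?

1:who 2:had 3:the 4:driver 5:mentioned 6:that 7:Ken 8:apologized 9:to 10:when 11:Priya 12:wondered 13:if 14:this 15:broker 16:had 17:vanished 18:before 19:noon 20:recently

The displaced element is "who" (word 1).
It is linked across 1 clause boundary (that).
It functions as the object of the preposition "to" of "apologized", so the gap sits immediately after word 9 ("to").
Base order: The driver had mentioned that Ken apologized to who when Priya wondered if this broker had vanished before noon recently.

9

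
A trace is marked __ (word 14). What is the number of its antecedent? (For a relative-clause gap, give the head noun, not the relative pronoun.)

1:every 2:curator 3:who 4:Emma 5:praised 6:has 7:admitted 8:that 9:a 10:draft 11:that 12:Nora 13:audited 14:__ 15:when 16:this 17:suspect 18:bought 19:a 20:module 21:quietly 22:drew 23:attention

The gap at 14 is the object of "audited", inside a relative clause.
The relative pronoun is "that" (word 11); it is bound by the head noun immediately before it.
Its filler is the head noun "draft", at word 10.

10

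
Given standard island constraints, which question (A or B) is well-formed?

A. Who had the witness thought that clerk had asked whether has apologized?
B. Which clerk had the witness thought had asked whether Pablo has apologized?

In A, the wh-phrase is extracted from inside a wh-island (introduced by "whether"), which blocks movement.
In B, the extraction path crosses only that-complement boundaries, which are transparent.
So B is grammatical.

B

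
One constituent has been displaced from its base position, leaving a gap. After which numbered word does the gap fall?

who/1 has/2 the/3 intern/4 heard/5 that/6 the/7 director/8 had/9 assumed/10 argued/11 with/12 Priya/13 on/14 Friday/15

10

The displaced element is "who" (word 1).
It is linked across 2 clause boundaries (that → Ø).
It functions as the subject of "argued", so the gap sits immediately after word 10 ("assumed").
Base order: The intern has heard that the director had assumed who argued with Priya on Friday.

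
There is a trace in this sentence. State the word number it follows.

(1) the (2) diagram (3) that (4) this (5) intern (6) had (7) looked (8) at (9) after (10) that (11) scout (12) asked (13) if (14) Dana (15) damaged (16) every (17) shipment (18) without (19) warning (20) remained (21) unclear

The displaced element is "the diagram" (word 2).
It functions as the object of the preposition "at" of "looked", so the gap sits immediately after word 8 ("at").
Base order: This intern had looked at the diagram after that scout asked if Dana damaged every shipment without warning.

8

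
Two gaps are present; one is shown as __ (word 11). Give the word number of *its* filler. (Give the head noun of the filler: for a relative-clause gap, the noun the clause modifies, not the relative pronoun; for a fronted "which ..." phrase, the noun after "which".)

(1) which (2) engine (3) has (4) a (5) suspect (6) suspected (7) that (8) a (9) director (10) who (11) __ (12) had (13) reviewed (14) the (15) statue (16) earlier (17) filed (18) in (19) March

9

The marked gap is inside the relative clause, the subject of "reviewed".
Its filler is the head noun "director" (via "who"), at word 9.
(The other dependency links word 2 to a gap after word 17.)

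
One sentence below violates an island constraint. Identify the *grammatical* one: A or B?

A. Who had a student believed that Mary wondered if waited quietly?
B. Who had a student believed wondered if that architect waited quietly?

In A, the wh-phrase is extracted from inside a wh-island (introduced by "if"), which blocks movement.
In B, the extraction path crosses only that-complement boundaries, which are transparent.
So B is grammatical.

B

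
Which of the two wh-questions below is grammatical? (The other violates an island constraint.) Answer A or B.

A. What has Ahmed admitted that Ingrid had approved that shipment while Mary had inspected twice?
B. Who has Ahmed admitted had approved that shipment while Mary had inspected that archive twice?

B

In A, the wh-phrase is extracted from inside an adjunct island (introduced by "while"), which blocks movement.
In B, the extraction path crosses only that-complement boundaries, which are transparent.
So B is grammatical.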